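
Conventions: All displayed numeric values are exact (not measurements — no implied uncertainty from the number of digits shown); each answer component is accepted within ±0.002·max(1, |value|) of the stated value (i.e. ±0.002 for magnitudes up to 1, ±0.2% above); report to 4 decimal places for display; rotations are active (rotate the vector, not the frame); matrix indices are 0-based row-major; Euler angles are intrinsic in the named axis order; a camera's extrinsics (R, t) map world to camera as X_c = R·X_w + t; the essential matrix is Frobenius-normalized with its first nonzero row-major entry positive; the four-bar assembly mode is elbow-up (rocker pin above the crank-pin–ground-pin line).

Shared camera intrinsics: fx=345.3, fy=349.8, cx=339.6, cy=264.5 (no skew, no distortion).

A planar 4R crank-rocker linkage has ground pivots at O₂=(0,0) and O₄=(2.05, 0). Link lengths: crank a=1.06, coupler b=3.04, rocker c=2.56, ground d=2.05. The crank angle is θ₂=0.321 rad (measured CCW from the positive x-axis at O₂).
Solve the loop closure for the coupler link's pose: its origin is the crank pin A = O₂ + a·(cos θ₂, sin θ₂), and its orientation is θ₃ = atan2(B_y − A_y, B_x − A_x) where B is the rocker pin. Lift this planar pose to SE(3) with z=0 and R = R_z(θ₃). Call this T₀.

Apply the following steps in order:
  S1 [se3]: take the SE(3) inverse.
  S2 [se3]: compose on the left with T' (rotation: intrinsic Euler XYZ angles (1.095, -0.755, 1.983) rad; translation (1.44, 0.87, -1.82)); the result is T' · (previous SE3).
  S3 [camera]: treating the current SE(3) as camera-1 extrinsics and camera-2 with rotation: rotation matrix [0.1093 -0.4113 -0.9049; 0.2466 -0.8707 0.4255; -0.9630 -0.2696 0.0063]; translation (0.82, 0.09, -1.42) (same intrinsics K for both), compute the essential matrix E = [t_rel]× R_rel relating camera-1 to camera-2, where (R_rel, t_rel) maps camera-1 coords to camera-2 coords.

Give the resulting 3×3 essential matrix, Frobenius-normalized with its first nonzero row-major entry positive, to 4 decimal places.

source (fourbar_fk): coupler pose = R=[0.8035 -0.5954 0.0000; 0.5954 0.8035 0.0000; 0.0000 0.0000 1.0000], t=(1.0059, 0.3344, 0.0000)
after S1 (invert_se3): R=[0.8035 0.5954 0.0000; -0.5954 0.8035 0.0000; 0.0000 0.0000 1.0000], t=(-1.0073, 0.3301, 0.0000)
after S2 (compose_se3): R=[0.1628 -0.7098 -0.6853; 0.3102 0.6962 -0.6474; 0.9366 -0.1072 0.3336], t=(1.5136, 0.3251, -2.7262)
after S3 (essential): [0.2447 -0.6176 0.1392; -0.6001 -0.3146 -0.0714; -0.2486 0.0966 -0.0630]

matrix = [0.2447 -0.6176 0.1392; -0.6001 -0.3146 -0.0714; -0.2486 0.0966 -0.0630]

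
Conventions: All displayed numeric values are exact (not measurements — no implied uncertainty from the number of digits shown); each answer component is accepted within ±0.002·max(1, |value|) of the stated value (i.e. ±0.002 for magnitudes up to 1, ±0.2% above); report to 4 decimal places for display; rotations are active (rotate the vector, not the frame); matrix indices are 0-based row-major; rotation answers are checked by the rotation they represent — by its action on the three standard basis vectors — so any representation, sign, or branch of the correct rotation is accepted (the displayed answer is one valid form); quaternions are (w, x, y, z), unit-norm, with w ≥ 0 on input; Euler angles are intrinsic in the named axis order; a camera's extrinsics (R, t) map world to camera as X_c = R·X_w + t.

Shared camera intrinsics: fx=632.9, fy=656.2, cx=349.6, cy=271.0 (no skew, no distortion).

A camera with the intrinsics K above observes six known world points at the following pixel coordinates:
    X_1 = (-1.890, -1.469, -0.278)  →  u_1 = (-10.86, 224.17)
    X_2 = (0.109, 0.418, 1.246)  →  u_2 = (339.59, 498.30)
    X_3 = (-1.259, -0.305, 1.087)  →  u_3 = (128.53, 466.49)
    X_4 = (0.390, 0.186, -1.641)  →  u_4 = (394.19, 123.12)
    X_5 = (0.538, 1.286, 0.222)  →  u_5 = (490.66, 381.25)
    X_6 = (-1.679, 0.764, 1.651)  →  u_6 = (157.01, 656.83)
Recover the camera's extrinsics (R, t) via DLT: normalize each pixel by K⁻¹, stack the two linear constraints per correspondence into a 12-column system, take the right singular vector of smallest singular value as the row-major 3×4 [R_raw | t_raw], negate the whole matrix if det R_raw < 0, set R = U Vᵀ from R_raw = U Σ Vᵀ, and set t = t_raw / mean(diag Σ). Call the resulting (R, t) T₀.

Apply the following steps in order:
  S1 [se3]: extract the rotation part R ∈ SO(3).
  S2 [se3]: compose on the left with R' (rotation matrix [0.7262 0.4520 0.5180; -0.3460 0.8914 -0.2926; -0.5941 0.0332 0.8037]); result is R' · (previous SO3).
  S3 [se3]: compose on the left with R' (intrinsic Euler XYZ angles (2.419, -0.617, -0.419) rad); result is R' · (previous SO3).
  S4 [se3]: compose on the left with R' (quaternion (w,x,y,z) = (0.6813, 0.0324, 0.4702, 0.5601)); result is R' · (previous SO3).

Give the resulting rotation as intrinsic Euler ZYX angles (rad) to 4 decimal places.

source (pnp_recover): camera pose = R=[0.6011 0.7832 -0.1588; 0.1404 0.0922 0.9858; 0.7867 -0.6149 -0.0545], t=(-0.2700, 0.3600, 4.9801)
after S1 (rot_of_se3): [0.6011 0.7832 -0.1588; 0.1404 0.0922 0.9858; 0.7867 -0.6149 -0.0545]
after S2 (compose_so3): [0.9075 0.2919 0.3020; -0.3131 -0.0089 0.9497; 0.2799 -0.9564 0.0833]
after S3 (compose_so3): [0.4103 0.7679 0.4919; 0.0720 0.5104 -0.8569; -0.9091 0.3870 0.1541]
after S4 (compose_so3): [-0.6968 -0.1654 0.6980; -0.0863 0.9853 0.1473; -0.7121 0.0424 -0.7008]

rotation (euler_zyx) = (-3.0183, 0.7925, 3.0812)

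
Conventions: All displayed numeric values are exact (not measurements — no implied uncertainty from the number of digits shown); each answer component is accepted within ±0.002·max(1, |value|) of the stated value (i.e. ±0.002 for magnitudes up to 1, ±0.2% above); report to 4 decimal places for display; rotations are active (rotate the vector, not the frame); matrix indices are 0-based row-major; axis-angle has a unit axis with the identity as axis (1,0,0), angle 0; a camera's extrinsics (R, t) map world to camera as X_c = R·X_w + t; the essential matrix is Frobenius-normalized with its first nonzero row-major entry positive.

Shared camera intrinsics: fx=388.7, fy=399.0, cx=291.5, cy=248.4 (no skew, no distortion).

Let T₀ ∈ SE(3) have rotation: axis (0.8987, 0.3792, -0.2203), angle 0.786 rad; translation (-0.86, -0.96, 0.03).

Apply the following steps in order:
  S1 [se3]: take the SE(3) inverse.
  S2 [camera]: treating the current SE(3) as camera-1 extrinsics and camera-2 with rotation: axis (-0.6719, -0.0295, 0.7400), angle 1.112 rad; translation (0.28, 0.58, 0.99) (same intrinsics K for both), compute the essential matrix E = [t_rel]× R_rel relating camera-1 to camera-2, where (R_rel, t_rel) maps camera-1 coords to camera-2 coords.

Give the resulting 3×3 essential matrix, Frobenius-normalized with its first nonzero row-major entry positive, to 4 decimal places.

after S1 (invert_se3): R=[0.9436 -0.0559 -0.3264; 0.2558 0.7489 0.6114; 0.2102 -0.6604 0.7209], t=(0.7676, 0.9206, -0.4748)
after S2 (essential): [0.2172 0.5793 0.3234; -0.5888 0.3306 -0.1436; -0.1680 -0.0214 -0.0856]

matrix = [0.2172 0.5793 0.3234; -0.5888 0.3306 -0.1436; -0.1680 -0.0214 -0.0856]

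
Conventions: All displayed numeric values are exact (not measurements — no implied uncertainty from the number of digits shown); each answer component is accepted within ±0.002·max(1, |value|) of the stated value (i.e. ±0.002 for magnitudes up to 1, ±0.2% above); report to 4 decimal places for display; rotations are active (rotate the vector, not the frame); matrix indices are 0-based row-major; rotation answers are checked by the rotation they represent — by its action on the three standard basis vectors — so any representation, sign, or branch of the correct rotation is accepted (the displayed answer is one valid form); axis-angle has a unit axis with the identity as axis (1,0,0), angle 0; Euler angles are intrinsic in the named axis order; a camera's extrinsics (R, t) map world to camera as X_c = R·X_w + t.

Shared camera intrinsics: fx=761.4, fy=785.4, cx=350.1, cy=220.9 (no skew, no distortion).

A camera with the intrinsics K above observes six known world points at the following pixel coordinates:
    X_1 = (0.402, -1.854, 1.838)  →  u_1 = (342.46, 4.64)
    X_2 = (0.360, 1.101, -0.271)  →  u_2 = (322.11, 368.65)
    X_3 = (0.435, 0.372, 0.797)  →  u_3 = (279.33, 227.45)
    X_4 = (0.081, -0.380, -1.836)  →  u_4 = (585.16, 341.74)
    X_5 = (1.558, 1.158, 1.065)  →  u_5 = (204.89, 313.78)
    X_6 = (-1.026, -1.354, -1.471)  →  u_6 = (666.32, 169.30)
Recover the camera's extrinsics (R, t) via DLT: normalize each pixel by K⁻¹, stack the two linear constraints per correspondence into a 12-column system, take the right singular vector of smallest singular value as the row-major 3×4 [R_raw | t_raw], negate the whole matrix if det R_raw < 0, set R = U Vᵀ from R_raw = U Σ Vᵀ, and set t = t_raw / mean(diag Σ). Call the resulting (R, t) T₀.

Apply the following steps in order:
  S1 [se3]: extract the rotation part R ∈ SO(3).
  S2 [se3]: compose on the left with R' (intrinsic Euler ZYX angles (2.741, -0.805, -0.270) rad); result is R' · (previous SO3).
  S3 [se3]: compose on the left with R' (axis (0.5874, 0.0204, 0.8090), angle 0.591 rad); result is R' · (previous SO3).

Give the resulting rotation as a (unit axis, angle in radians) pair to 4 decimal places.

source (pnp_recover): camera pose = R=[-0.1042 -0.6122 -0.7838; 0.3975 0.6968 -0.5970; 0.9117 -0.3738 0.1708], t=(0.2700, 0.1000, 6.3603)
after S1 (rot_of_se3): [-0.1042 -0.6122 -0.7838; 0.3975 0.6968 -0.5970; 0.9117 -0.3738 0.1708]
after S2 (compose_so3): [0.3351 -0.1948 0.9218; -0.8220 -0.5385 0.1850; 0.4604 -0.8198 -0.3406]
after S3 (compose_so3): [0.7091 -0.0069 0.7051; -0.6804 -0.2694 0.6816; 0.1853 -0.9630 -0.1957]

rotation (axis_angle) = ((-0.8882, 0.2807, -0.3637), 1.9585)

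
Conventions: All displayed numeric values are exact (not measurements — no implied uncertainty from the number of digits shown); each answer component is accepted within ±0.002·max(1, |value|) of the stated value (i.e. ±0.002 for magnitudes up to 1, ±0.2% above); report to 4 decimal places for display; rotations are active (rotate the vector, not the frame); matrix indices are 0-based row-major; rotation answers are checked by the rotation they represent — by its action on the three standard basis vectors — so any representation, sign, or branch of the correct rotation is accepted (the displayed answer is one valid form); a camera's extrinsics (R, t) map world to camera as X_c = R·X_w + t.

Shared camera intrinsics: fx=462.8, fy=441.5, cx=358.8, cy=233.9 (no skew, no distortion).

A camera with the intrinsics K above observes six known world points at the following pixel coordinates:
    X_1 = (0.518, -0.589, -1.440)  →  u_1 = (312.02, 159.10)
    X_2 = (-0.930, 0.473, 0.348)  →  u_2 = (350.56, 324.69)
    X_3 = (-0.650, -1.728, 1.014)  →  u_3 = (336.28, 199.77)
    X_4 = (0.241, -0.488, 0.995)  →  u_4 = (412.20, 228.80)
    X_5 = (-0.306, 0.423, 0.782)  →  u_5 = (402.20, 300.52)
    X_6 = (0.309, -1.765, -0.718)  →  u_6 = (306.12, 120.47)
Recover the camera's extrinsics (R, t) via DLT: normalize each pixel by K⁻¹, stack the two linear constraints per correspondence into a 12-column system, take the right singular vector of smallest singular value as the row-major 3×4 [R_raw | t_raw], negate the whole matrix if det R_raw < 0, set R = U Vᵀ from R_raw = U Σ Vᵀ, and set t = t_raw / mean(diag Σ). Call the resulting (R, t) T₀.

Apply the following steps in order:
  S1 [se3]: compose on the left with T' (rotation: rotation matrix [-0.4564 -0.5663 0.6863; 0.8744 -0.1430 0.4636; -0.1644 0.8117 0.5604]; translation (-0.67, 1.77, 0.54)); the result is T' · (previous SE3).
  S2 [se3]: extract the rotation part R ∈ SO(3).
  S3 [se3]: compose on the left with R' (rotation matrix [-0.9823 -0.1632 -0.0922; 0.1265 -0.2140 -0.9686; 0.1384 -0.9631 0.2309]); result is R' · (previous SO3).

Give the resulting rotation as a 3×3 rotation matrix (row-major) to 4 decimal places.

rotation (matrix) = ((0.2619, 0.8907, -0.3715), (0.6140, -0.4508, -0.6479), (-0.7446, -0.0584, -0.6650))

source (pnp_recover): camera pose = R=[0.7338 0.3794 0.5636; -0.5594 0.8081 0.1844; -0.3855 -0.4506 0.8052], t=(0.2000, 0.2701, 5.5841)
after S1 (compose_se3): R=[-0.2827 -0.9400 0.1910; 0.5429 0.0073 0.8397; -0.7908 0.3410 0.5083], t=(2.9181, 4.4950, 3.8559)
after S2 (rot_of_se3): [-0.2827 -0.9400 0.1910; 0.5429 0.0073 0.8397; -0.7908 0.3410 0.5083]
after S3 (compose_so3): [0.2619 0.8907 -0.3715; 0.6140 -0.4508 -0.6479; -0.7446 -0.0584 -0.6650]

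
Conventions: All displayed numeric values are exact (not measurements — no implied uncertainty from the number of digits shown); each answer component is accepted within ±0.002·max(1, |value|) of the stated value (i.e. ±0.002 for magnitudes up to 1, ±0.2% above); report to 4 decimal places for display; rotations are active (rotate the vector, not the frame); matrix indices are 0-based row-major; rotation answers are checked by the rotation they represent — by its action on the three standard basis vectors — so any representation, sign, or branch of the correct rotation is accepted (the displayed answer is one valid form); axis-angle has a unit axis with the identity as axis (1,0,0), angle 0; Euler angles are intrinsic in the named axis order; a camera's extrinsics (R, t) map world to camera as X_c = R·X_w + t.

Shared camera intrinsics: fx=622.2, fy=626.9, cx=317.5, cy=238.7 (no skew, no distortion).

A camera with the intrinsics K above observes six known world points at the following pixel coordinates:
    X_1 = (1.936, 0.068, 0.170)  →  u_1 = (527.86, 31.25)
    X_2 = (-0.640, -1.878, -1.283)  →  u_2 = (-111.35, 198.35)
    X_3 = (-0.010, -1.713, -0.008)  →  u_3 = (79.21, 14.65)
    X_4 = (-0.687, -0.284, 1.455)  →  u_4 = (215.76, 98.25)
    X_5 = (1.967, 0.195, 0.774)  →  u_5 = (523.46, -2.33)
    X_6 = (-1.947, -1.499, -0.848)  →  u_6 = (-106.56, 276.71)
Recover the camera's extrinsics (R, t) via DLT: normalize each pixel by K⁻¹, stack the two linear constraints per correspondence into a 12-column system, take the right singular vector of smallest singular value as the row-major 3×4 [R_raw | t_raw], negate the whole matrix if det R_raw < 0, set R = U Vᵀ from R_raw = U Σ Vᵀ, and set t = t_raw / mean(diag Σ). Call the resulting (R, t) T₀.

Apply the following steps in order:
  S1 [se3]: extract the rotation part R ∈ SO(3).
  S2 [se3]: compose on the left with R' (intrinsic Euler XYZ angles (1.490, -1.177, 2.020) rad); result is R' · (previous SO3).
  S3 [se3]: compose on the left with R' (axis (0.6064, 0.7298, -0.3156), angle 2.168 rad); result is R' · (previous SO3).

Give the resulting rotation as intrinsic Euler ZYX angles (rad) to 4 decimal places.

rotation (euler_zyx) = (-0.7921, 0.8236, 1.4724)

source (pnp_recover): camera pose = R=[0.7720 0.6343 0.0404; -0.4143 0.5504 -0.7249; -0.4821 0.5429 0.6877], t=(-0.2800, -0.3500, 4.5200)
after S1 (rot_of_se3): [0.7720 0.6343 0.0404; -0.4143 0.5504 -0.7249; -0.4821 0.5429 0.6877]
after S2 (compose_so3): [0.4597 -0.7972 -0.3912; 0.2201 0.5291 -0.8195; 0.8603 0.2907 0.4187]
after S3 (compose_so3): [0.4773 0.5827 -0.6578; -0.4837 -0.4507 -0.7502; -0.7336 0.6763 0.0667]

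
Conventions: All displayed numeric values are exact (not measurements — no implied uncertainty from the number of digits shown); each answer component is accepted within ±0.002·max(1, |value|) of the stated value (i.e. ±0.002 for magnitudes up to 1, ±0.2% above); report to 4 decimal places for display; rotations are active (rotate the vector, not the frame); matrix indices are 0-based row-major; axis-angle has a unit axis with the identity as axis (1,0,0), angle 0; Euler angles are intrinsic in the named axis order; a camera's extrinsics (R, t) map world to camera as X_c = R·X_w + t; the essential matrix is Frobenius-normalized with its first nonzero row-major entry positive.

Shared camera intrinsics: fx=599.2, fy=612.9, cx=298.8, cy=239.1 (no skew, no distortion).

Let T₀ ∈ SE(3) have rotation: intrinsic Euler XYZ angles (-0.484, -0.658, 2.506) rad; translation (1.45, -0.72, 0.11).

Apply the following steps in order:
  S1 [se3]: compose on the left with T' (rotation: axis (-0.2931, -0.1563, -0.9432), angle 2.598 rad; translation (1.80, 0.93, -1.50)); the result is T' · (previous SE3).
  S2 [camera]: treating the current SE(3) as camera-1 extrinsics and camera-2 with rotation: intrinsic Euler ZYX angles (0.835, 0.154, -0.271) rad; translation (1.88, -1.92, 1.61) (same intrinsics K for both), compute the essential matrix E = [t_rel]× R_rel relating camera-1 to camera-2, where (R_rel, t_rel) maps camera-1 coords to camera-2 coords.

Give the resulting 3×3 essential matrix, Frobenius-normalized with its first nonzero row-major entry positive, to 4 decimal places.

after S1 (compose_se3): R=[0.3056 -0.1548 0.9395; -0.2865 0.9260 0.2458; -0.9081 -0.3442 0.2386], t=(0.4253, 0.9762, -0.6392)
after S2 (essential): [0.5591 0.1266 0.0305; 0.3099 0.2423 0.2829; -0.2807 0.2859 0.5245]

matrix = [0.5591 0.1266 0.0305; 0.3099 0.2423 0.2829; -0.2807 0.2859 0.5245]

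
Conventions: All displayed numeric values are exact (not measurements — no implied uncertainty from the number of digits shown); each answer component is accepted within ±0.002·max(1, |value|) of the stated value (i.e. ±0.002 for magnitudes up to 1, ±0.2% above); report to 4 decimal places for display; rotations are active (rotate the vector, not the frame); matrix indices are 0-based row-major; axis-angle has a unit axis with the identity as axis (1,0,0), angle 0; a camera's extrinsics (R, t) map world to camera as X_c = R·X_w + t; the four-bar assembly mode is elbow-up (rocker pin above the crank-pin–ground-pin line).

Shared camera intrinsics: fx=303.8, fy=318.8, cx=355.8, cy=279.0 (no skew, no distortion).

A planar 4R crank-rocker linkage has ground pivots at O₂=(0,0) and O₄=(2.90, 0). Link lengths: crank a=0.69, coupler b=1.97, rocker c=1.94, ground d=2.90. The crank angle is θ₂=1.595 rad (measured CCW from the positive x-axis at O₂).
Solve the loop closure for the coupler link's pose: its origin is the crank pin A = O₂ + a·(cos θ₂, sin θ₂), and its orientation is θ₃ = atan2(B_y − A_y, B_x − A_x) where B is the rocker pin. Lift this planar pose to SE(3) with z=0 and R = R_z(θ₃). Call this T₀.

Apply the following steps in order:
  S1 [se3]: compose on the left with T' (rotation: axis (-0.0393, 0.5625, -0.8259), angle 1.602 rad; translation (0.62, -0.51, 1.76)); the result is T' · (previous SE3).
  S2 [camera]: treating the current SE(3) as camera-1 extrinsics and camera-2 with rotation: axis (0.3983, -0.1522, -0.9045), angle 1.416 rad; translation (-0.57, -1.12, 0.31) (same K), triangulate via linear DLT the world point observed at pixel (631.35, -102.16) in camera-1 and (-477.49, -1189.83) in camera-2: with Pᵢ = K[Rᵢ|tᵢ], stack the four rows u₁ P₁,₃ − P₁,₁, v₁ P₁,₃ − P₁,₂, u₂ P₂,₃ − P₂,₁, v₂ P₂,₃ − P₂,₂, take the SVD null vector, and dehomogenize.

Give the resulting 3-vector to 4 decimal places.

result = (0.9714, -0.8705, 0.9656)

source (fourbar_fk): coupler pose = R=[0.8966 -0.4428 0.0000; 0.4428 0.8966 0.0000; 0.0000 0.0000 1.0000], t=(-0.0167, 0.6898, 0.0000)
after S1 (compose_se3): R=[0.3288 0.7328 0.5957; -0.6299 0.6401 -0.4398; -0.7036 -0.2306 0.6721], t=(1.1742, -0.2923, 1.4113)
after S2 (triangulate): (0.9714, -0.8705, 0.9656)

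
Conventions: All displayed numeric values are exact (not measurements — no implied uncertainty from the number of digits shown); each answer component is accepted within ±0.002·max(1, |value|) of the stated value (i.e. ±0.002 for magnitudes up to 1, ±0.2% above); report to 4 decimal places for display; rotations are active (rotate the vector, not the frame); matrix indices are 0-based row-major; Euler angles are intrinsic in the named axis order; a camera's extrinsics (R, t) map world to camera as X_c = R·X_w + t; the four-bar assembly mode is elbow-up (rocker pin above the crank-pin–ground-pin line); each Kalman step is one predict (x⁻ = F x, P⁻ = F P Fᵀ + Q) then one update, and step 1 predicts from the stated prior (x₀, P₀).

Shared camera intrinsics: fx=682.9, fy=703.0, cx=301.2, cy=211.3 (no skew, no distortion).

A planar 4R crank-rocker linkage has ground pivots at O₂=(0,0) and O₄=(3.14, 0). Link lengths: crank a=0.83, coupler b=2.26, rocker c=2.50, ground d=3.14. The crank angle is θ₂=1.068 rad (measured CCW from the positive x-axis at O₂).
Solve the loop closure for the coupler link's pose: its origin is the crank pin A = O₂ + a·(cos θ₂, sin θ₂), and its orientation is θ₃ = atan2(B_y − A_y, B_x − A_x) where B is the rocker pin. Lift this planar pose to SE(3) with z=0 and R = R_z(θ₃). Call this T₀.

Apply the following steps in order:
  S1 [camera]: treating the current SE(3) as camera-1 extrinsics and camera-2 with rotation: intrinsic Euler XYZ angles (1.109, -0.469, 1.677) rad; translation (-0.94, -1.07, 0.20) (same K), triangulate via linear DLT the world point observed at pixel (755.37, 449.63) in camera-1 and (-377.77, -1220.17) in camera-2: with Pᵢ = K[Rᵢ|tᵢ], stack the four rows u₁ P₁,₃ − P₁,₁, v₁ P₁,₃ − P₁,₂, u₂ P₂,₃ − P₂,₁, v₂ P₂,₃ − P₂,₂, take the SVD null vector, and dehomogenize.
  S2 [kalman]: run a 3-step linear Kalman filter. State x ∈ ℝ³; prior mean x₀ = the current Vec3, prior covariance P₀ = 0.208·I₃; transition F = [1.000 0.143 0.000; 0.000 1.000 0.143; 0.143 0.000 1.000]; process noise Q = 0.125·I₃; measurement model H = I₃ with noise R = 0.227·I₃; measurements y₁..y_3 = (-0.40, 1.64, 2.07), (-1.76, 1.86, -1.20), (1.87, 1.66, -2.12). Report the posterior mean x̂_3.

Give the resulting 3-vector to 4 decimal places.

result = (0.5546, 1.5605, -1.0238)

source (fourbar_fk): coupler pose = R=[0.7363 -0.6767 0.0000; 0.6767 0.7363 0.0000; 0.0000 0.0000 1.0000], t=(0.4000, 0.7273, 0.0000)
after S1 (triangulate): (0.2275, -0.5475, 1.4103)
after S2 (kf_track): (0.5546, 1.5605, -1.0238)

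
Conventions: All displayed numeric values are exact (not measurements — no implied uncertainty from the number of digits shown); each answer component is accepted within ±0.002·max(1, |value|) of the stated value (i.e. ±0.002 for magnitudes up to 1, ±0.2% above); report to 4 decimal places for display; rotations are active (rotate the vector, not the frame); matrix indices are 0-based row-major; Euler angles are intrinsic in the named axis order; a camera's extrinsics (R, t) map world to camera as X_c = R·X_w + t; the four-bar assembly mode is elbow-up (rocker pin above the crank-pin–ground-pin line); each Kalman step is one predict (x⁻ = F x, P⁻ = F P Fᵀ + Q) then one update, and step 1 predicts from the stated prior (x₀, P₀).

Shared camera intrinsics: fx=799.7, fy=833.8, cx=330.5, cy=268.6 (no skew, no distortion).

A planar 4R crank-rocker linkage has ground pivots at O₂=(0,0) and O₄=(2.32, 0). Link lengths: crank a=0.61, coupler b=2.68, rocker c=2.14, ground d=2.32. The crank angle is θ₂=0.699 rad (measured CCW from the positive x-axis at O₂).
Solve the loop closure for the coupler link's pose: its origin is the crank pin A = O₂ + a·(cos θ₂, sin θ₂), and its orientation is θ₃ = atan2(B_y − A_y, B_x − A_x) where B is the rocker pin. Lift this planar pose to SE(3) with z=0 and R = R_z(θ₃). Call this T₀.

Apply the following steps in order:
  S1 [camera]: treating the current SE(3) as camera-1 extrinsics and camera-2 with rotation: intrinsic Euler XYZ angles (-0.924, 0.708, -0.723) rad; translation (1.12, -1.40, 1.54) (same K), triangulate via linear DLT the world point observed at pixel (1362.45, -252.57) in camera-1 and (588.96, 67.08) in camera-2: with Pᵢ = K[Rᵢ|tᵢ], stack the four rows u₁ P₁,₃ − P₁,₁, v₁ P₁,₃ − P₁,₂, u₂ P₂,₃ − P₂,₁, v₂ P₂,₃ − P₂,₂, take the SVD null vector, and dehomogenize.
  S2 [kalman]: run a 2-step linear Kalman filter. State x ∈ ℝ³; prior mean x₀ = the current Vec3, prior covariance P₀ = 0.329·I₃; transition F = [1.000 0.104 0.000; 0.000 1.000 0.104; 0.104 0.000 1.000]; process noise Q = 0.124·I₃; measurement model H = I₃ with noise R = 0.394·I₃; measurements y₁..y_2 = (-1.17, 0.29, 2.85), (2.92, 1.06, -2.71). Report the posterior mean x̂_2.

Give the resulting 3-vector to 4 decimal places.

result = (0.9321, 0.2566, 0.0038)

source (fourbar_fk): coupler pose = R=[0.7608 -0.6490 0.0000; 0.6490 0.7608 0.0000; 0.0000 0.0000 1.0000], t=(0.4669, 0.3925, 0.0000)
after S1 (triangulate): (0.1784, -1.7927, 1.3687)
after S2 (kf_track): (0.9321, 0.2566, 0.0038)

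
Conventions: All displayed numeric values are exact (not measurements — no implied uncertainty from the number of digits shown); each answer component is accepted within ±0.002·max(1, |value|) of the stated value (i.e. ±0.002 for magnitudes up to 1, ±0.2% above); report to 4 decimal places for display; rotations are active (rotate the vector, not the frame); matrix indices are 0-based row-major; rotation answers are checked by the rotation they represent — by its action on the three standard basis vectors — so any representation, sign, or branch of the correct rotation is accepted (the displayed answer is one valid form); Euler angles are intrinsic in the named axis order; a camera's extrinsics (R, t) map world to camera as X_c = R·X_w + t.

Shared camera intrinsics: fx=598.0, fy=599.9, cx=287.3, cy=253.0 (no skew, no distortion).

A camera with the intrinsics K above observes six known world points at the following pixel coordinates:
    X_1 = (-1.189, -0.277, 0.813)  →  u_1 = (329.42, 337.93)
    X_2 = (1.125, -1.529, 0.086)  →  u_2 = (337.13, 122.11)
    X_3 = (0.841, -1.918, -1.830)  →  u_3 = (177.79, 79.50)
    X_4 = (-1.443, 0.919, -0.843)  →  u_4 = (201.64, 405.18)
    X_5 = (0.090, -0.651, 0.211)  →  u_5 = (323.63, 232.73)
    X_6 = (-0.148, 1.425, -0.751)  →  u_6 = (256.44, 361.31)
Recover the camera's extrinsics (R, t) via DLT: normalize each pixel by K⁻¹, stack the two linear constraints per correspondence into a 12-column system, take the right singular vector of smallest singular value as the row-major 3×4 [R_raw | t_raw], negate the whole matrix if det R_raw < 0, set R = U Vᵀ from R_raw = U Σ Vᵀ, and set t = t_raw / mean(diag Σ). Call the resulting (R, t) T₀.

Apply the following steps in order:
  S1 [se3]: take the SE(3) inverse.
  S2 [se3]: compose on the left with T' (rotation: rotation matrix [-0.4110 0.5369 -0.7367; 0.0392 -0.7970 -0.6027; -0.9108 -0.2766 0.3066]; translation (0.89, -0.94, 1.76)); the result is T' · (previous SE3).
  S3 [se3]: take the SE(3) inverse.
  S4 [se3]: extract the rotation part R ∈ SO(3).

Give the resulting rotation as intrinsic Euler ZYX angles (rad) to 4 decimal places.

rotation (euler_zyx) = (2.5956, 0.4629, 0.4761)

source (pnp_recover): camera pose = R=[0.3816 0.1247 0.9159; -0.7610 0.6048 0.2347; -0.5247 -0.7865 0.3257], t=(0.2900, 0.1700, 6.6504)
after S1 (invert_se3): R=[0.3816 -0.7610 -0.5247; 0.1247 0.6048 -0.7865; 0.9159 0.2347 0.3257], t=(3.5080, 5.0919, -2.4714)
after S2 (compose_se3): R=[-0.7647 0.4646 -0.4466; -0.6364 -0.6533 0.4100; -0.1013 0.5978 0.7953], t=(4.0027, -3.3713, -3.6011)
after S3 (invert_se3): R=[-0.7647 -0.6364 -0.1013; 0.4646 -0.6533 0.5978; -0.4466 0.4100 0.7953], t=(0.5506, -1.9097, 6.0337)
after S4 (rot_of_se3): [-0.7647 -0.6364 -0.1013; 0.4646 -0.6533 0.5978; -0.4466 0.4100 0.7953]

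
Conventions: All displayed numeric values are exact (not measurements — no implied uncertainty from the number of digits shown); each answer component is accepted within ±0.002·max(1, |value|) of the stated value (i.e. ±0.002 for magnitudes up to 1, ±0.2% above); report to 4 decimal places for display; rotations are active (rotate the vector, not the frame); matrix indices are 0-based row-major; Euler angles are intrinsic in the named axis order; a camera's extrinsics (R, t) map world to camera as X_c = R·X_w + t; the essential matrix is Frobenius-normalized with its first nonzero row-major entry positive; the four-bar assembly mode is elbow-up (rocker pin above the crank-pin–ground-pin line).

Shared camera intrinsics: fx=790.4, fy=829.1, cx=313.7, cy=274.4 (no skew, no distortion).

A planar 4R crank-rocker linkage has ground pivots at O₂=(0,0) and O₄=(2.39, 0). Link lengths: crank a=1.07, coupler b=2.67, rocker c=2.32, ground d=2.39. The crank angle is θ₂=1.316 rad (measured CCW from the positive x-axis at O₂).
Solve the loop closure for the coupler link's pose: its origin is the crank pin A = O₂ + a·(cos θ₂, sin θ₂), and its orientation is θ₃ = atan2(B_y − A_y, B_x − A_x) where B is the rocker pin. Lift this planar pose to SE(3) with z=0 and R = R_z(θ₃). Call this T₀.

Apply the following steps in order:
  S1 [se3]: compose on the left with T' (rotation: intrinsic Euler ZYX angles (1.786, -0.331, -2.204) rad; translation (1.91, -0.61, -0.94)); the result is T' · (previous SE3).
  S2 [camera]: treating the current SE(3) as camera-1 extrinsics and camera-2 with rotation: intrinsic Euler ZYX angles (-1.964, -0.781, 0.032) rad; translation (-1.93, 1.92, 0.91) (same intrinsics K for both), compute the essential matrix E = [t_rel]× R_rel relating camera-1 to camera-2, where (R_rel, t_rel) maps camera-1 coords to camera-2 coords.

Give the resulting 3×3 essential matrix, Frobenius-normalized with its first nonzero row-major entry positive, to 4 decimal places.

source (fourbar_fk): coupler pose = R=[0.8789 -0.4770 0.0000; 0.4770 0.8789 0.0000; 0.0000 0.0000 1.0000], t=(0.2697, 1.0355, 0.0000)
after S1 (compose_se3): R=[0.0715 0.5552 -0.8286; 0.9944 -0.1046 0.0157; -0.0780 -0.8251 -0.5596], t=(2.3962, 0.0350, -1.6418)
after S2 (essential): [0.1121 -0.4342 0.2174; 0.2131 -0.2942 0.3848; -0.2594 -0.4739 -0.4240]

matrix = [0.1121 -0.4342 0.2174; 0.2131 -0.2942 0.3848; -0.2594 -0.4739 -0.4240]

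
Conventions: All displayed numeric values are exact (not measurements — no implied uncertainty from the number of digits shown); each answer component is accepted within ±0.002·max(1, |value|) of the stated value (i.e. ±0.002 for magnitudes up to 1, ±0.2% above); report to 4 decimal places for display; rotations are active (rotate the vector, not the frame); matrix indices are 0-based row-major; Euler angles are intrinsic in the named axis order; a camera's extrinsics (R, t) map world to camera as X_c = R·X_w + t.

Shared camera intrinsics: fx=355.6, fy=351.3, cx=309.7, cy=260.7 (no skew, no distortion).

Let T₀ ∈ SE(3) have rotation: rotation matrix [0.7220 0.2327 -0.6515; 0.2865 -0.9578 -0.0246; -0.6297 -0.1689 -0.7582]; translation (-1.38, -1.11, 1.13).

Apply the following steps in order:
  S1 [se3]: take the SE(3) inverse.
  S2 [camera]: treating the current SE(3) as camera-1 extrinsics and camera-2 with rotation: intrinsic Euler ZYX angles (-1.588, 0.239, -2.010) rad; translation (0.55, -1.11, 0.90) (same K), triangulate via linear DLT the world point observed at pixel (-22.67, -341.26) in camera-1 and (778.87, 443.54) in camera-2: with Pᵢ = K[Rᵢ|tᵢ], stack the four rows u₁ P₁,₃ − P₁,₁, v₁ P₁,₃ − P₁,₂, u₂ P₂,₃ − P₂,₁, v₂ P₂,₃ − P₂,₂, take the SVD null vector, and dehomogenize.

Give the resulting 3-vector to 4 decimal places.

result = (-1.9676, -0.6506, 1.1708)

after S1 (invert_se3): R=[0.7220 0.2865 -0.6297; 0.2327 -0.9578 -0.1689; -0.6515 -0.0246 -0.7582], t=(2.0260, -0.5511, -0.0696)
after S2 (triangulate): (-1.9676, -0.6506, 1.1708)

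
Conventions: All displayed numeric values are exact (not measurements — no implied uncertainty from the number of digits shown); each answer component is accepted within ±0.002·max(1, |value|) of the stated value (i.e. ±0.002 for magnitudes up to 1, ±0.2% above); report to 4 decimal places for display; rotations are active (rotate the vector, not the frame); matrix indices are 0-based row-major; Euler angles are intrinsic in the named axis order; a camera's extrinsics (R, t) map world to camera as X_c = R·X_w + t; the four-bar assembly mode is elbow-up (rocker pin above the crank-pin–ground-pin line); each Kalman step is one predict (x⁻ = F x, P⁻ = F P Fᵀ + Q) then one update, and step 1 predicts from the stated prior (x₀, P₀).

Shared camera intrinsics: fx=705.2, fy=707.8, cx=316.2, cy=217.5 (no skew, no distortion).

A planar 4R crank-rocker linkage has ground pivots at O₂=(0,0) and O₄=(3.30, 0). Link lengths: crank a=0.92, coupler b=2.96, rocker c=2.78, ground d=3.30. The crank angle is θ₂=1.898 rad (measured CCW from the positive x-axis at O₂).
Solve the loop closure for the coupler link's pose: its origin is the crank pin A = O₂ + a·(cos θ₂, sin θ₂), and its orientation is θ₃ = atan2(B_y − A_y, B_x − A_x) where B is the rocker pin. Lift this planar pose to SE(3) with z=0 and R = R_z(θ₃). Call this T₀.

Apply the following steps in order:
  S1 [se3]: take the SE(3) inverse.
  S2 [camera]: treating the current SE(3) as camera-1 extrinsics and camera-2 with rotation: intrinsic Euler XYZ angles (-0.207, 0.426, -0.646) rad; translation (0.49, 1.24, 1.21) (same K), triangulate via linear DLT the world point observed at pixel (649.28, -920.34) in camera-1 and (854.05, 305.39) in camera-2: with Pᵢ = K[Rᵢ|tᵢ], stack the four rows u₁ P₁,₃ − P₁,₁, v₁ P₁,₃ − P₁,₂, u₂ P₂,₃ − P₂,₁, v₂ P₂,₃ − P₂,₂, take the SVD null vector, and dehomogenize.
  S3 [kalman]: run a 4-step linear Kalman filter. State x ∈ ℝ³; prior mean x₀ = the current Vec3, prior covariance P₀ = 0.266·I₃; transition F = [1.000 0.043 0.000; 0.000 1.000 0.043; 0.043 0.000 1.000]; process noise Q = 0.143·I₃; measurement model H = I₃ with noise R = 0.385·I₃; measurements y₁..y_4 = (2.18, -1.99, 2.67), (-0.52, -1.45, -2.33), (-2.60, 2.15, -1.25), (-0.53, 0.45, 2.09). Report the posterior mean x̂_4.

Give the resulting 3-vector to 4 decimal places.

result = (-0.6842, 0.3390, 0.6241)

source (fourbar_fk): coupler pose = R=[0.8276 -0.5613 0.0000; 0.5613 0.8276 0.0000; 0.0000 0.0000 1.0000], t=(-0.2957, 0.8712, 0.0000)
after S1 (invert_se3): R=[0.8276 0.5613 0.0000; -0.5613 0.8276 0.0000; 0.0000 0.0000 1.0000], t=(-0.2443, -0.8870, 0.0000)
after S2 (triangulate): (1.3133, -0.4541, 1.2441)
after S3 (kf_track): (-0.6842, 0.3390, 0.6241)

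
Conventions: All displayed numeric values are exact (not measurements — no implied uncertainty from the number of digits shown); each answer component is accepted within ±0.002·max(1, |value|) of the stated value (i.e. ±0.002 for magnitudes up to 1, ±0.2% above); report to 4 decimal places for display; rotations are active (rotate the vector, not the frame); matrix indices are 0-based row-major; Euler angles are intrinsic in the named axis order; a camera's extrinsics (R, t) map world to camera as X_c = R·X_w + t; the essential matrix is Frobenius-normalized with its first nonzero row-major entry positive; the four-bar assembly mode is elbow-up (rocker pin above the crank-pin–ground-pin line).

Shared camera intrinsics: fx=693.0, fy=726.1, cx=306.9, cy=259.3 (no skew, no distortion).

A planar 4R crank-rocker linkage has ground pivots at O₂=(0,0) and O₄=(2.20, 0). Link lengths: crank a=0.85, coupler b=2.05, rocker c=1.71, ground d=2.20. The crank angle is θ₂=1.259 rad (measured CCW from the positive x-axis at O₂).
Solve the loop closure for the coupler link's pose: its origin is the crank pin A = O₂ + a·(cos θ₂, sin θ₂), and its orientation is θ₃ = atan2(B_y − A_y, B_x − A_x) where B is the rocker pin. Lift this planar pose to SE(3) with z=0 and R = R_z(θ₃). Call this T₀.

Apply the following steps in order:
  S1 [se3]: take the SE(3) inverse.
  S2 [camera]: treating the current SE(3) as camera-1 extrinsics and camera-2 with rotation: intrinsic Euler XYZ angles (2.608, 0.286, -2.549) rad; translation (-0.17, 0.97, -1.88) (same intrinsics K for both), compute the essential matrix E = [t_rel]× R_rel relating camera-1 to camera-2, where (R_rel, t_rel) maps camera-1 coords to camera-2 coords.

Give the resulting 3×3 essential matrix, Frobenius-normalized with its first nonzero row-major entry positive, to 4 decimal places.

source (fourbar_fk): coupler pose = R=[0.8989 -0.4382 0.0000; 0.4382 0.8989 0.0000; 0.0000 0.0000 1.0000], t=(0.2608, 0.8090, 0.0000)
after S1 (invert_se3): R=[0.8989 0.4382 0.0000; -0.4382 0.8989 0.0000; 0.0000 0.0000 1.0000], t=(-0.5889, -0.6130, 0.0000)
after S2 (essential): [0.1376 0.2932 -0.6284; 0.2780 -0.4661 -0.1470; 0.2155 -0.3482 -0.1278]

matrix = [0.1376 0.2932 -0.6284; 0.2780 -0.4661 -0.1470; 0.2155 -0.3482 -0.1278]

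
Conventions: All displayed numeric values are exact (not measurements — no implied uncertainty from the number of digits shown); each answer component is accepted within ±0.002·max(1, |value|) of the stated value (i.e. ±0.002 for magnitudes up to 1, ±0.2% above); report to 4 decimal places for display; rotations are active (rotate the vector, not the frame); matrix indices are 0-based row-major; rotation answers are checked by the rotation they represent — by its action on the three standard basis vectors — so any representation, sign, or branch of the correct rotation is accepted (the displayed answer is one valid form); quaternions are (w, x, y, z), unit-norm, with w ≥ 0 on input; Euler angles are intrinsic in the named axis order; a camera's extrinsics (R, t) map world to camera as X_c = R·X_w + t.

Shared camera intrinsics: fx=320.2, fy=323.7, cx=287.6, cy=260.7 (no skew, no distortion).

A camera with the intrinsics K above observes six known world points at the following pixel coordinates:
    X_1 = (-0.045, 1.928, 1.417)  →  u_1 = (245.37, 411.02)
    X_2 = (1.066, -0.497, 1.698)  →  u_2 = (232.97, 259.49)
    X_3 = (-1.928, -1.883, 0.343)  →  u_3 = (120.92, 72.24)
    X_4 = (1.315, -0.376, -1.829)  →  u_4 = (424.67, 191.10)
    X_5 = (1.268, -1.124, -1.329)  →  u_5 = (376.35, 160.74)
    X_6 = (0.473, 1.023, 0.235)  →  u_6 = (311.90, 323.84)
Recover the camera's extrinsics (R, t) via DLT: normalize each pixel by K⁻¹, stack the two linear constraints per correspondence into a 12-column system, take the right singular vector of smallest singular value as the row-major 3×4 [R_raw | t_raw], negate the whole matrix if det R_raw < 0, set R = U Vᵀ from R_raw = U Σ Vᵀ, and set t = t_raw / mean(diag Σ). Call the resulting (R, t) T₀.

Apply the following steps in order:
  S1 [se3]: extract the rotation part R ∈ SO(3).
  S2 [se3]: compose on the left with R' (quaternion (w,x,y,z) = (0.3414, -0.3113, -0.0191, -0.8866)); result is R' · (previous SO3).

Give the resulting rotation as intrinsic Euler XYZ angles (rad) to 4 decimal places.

rotation (euler_xyz) = (-2.0856, 1.1471, -0.9570)

source (pnp_recover): camera pose = R=[0.4449 0.2847 -0.8491; 0.0147 0.9457 0.3248; 0.8955 -0.1569 0.4165], t=(0.0600, -0.1200, 4.4099)
after S1 (rot_of_se3): [0.4449 0.2847 -0.8491; 0.0147 0.9457 0.3248; 0.8955 -0.1569 0.4165]
after S2 (compose_so3): [0.2368 0.3361 0.9116; -0.0546 -0.9322 0.3578; 0.9700 -0.1345 -0.2024]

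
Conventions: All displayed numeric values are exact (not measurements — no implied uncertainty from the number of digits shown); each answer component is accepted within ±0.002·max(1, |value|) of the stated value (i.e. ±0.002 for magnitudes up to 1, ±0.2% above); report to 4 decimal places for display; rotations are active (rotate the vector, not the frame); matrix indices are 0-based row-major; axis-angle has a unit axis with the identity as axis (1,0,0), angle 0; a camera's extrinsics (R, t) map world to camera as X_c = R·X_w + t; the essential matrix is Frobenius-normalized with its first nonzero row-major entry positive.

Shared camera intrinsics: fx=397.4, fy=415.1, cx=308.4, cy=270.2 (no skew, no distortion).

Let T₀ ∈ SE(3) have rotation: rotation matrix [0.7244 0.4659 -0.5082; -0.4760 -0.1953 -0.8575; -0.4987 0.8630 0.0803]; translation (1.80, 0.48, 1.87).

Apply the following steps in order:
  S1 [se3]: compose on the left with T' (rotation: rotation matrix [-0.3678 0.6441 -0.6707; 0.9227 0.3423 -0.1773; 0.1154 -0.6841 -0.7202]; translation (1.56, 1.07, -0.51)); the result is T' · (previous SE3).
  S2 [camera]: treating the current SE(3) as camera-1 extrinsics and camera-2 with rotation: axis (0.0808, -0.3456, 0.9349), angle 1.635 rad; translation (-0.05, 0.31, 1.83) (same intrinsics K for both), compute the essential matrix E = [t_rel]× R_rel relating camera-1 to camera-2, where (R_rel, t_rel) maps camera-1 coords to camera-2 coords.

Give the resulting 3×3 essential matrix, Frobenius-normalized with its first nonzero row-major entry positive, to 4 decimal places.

after S1 (compose_se3): R=[-0.2385 -0.8760 -0.4192; 0.5939 0.2100 -0.7767; 0.7684 -0.4342 0.4701], t=(-0.0471, 2.5636, -1.9775)
after S2 (essential): [0.0984 -0.5325 -0.4471; 0.6835 0.0182 0.1012; 0.1367 0.0681 0.0759]

matrix = [0.0984 -0.5325 -0.4471; 0.6835 0.0182 0.1012; 0.1367 0.0681 0.0759]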